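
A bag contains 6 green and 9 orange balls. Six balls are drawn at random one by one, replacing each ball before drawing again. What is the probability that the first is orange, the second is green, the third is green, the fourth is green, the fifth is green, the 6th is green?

Multiply the conditional probability of each draw in order, with replacement (the composition resets each draw).
P = (9/15) · (6/15) · (6/15) · (6/15) · (6/15) · (6/15) = 96/15625 ≈ 0.0061.

96/15625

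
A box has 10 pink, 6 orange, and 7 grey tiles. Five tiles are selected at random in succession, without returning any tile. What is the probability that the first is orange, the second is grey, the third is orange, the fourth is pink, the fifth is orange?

10/4807

Multiply the conditional probability of each draw in order, without replacement, so each draw removes one from its color and from the total.
P = (6/23) · (7/22) · (5/21) · (10/20) · (4/19) = 10/4807 ≈ 0.0021.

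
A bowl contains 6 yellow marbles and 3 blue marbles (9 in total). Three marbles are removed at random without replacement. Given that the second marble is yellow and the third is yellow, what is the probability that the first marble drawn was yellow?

P(first=yellow and the second marble is yellow and the third is yellow) = (6/9)·(5/8)·(4/7) = 5/21.
P(E) = Σ over first color = 5/21 + 5/28 = 5/12.
By Bayes, P(first=yellow | E) = 5/21 / 5/12 = 4/7 ≈ 0.5714.

4/7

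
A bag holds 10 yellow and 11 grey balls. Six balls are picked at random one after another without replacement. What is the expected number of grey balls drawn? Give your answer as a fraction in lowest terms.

22/7

By linearity of expectation, E[X] = Σ P(draw i is grey); by symmetry each draw (even without replacement) has P(grey) = 11/21.
E[X] = 6 · 11/21 = 22/7 ≈ 3.1429.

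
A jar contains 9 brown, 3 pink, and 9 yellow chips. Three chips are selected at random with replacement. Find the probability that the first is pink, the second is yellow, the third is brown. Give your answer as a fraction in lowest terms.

9/343

Multiply the conditional probability of each draw in order, with replacement (the composition resets each draw).
P = (3/21) · (9/21) · (9/21) = 9/343 ≈ 0.0262.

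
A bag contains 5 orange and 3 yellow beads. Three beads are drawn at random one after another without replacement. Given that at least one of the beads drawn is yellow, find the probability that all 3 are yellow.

P(all 3 yellow) = C(3,3)/C(8,3) = 1/56; P(at least one yellow) = 1 − C(5,3)/C(8,3) = 23/28.
Since 'all 3 yellow' ⊆ 'at least one yellow', P(all 3 | at least one) = 1/56 / 23/28 = 1/46 ≈ 0.0217.

1/46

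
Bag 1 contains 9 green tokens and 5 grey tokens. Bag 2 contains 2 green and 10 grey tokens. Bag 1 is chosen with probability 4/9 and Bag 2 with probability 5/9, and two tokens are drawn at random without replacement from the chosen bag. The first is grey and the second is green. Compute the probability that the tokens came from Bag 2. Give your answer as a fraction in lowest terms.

455/1049

P(E | Bag 1) = 45/182; P(E | Bag 2) = 5/33.
P(E) = 4/9·45/182 + 5/9·5/33 = 5245/27027.
By Bayes' rule, P(Bag 2 | E) = 25/297 / 5245/27027 = 455/1049 ≈ 0.4337.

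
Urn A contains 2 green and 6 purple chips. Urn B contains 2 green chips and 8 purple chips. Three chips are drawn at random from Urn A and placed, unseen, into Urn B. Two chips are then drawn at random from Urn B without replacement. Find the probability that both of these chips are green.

Condition on how many of the transferred chips are green (from Urn A: 2 green of 8; then Urn B has 13 total).
  0 green: C(2,0)C(6,3)/C(8,3) = 5/14; then P = C(2,2)/C(13,2) = 1/78
  1 green: C(2,1)C(6,2)/C(8,3) = 15/28; then P = C(3,2)/C(13,2) = 1/26
  2 green: C(2,2)C(6,1)/C(8,3) = 3/28; then P = C(4,2)/C(13,2) = 1/13
P(both green) = 73/2184 ≈ 0.0334.

73/2184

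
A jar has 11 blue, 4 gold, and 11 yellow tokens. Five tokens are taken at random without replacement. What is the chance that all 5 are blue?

21/2990

Unordered draws without replacement: count favorable combinations over C(26,5).
Favorable = C(11,5) · C(4,0) · C(11,0) = 462; total = C(26,5) = 65780.
P = 462/65780 = 21/2990 ≈ 0.0070.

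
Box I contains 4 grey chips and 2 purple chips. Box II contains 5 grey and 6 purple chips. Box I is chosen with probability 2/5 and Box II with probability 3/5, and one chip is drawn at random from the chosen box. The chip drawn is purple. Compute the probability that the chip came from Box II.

27/38

P(purple | Box I) = 1/3; P(purple | Box II) = 6/11.
P(purple) = 2/5·1/3 + 3/5·6/11 = 76/165.
By Bayes' rule, P(Box II | purple) = 18/55 / 76/165 = 27/38 ≈ 0.7105.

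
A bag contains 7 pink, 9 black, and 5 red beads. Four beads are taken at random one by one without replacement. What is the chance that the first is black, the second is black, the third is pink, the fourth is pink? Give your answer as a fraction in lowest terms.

Multiply the conditional probability of each draw in order, without replacement, so each draw removes one from its color and from the total.
P = (9/21) · (8/20) · (7/19) · (6/18) = 2/95 ≈ 0.0211.

2/95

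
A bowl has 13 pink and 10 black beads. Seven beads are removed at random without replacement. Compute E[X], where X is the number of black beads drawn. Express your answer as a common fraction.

By linearity of expectation, E[X] = Σ P(draw i is black); by symmetry each draw (even without replacement) has P(black) = 10/23.
E[X] = 7 · 10/23 = 70/23 ≈ 3.0435.

70/23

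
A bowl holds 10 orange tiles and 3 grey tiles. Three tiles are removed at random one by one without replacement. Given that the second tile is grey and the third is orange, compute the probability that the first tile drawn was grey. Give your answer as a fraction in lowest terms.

P(first=grey and the second tile is grey and the third is orange) = (3/13)·(2/12)·(10/11) = 5/143.
P(E) = Σ over first color = 45/286 + 5/143 = 5/26.
By Bayes, P(first=grey | E) = 5/143 / 5/26 = 2/11 ≈ 0.1818.

2/11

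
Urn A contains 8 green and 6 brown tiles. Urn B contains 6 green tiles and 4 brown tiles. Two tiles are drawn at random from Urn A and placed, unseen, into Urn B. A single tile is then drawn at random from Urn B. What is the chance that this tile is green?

Condition on how many of the transferred tiles are green (from Urn A: 8 green of 14; then Urn B has 12 total).
  0 green: C(8,0)C(6,2)/C(14,2) = 15/91; then P = 6/12
  1 green: C(8,1)C(6,1)/C(14,2) = 48/91; then P = 7/12
  2 green: C(8,2)C(6,0)/C(14,2) = 4/13; then P = 8/12
P(green from Urn B) = 25/42 ≈ 0.5952.

25/42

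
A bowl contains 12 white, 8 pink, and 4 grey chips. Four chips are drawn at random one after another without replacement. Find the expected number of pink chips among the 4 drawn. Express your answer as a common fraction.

By linearity of expectation, E[X] = Σ P(draw i is pink); by symmetry each draw (even without replacement) has P(pink) = 8/24.
E[X] = 4 · 8/24 = 4/3 ≈ 1.3333.

4/3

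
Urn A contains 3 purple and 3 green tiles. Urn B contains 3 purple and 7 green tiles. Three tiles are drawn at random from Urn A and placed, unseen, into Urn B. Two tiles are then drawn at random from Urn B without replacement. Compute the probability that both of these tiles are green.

Condition on how many of the transferred tiles are green (from Urn A: 3 green of 6; then Urn B has 13 total).
  0 green: C(3,0)C(3,3)/C(6,3) = 1/20; then P = C(7,2)/C(13,2) = 7/26
  1 green: C(3,1)C(3,2)/C(6,3) = 9/20; then P = C(8,2)/C(13,2) = 14/39
  2 green: C(3,2)C(3,1)/C(6,3) = 9/20; then P = C(9,2)/C(13,2) = 6/13
  3 green: C(3,3)C(3,0)/C(6,3) = 1/20; then P = C(10,2)/C(13,2) = 15/26
P(both green) = 107/260 ≈ 0.4115.

107/260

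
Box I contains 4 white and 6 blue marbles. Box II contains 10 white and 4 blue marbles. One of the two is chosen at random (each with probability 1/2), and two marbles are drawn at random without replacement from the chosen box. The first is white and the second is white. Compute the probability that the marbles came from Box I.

P(E | Box I) = 2/15; P(E | Box II) = 45/91.
P(E) = 1/2·2/15 + 1/2·45/91 = 857/2730.
By Bayes' rule, P(Box I | E) = 1/15 / 857/2730 = 182/857 ≈ 0.2124.

182/857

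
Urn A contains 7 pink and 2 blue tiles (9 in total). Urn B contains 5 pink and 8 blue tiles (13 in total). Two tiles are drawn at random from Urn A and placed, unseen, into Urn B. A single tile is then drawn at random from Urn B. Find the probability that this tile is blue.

76/135

Condition on how many of the transferred tiles are blue (from Urn A: 2 blue of 9; then Urn B has 15 total).
  0 blue: C(2,0)C(7,2)/C(9,2) = 7/12; then P = 8/15
  1 blue: C(2,1)C(7,1)/C(9,2) = 7/18; then P = 9/15
  2 blue: C(2,2)C(7,0)/C(9,2) = 1/36; then P = 10/15
P(blue from Urn B) = 76/135 ≈ 0.5630.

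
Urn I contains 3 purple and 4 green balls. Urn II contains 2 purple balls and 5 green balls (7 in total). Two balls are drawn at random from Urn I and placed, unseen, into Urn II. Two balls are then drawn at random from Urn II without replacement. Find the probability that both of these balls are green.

4/9

Condition on how many of the transferred balls are green (from Urn I: 4 green of 7; then Urn II has 9 total).
  0 green: C(4,0)C(3,2)/C(7,2) = 1/7; then P = C(5,2)/C(9,2) = 5/18
  1 green: C(4,1)C(3,1)/C(7,2) = 4/7; then P = C(6,2)/C(9,2) = 5/12
  2 green: C(4,2)C(3,0)/C(7,2) = 2/7; then P = C(7,2)/C(9,2) = 7/12
P(both green) = 4/9 ≈ 0.4444.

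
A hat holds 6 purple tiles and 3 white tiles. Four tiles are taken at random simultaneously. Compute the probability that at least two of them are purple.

Sum the hypergeometric tail for j = 2,…,4 purple tiles.
Favorable = C(6,2)·C(3,2) + C(6,3)·C(3,1) + C(6,4)·C(3,0) = 120; total = C(9,4) = 126.
P = 120/126 = 20/21 ≈ 0.9524.

20/21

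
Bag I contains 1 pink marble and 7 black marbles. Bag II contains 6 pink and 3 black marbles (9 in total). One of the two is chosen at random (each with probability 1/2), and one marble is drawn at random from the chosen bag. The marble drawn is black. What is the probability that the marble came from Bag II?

P(black | Bag I) = 7/8; P(black | Bag II) = 1/3.
P(black) = 1/2·7/8 + 1/2·1/3 = 29/48.
By Bayes' rule, P(Bag II | black) = 1/6 / 29/48 = 8/29 ≈ 0.2759.

8/29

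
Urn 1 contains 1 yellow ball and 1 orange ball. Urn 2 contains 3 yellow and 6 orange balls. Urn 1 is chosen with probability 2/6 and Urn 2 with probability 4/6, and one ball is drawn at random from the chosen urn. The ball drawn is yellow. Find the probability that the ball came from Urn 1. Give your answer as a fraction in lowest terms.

P(yellow | Urn 1) = 1/2; P(yellow | Urn 2) = 1/3.
P(yellow) = 1/3·1/2 + 2/3·1/3 = 7/18.
By Bayes' rule, P(Urn 1 | yellow) = 1/6 / 7/18 = 3/7 ≈ 0.4286.

3/7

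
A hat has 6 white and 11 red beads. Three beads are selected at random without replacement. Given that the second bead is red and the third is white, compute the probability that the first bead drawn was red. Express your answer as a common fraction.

2/3

P(first=red and the second bead is red and the third is white) = (11/17)·(10/16)·(6/15) = 11/68.
P(E) = Σ over first color = 11/136 + 11/68 = 33/136.
By Bayes, P(first=red | E) = 11/68 / 33/136 = 2/3 ≈ 0.6667.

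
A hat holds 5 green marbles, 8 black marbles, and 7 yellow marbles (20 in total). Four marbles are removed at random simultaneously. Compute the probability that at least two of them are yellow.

Sum the hypergeometric tail for j = 2,…,4 yellow marbles.
Favorable = C(7,2)·C(13,2) + C(7,3)·C(13,1) + C(7,4)·C(13,0) = 2128; total = C(20,4) = 4845.
P = 2128/4845 = 112/255 ≈ 0.4392.

112/255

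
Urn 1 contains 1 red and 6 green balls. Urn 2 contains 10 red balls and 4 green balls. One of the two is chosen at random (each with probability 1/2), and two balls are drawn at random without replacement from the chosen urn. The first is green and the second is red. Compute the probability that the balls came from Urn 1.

13/33

P(E | Urn 1) = 1/7; P(E | Urn 2) = 20/91.
P(E) = 1/2·1/7 + 1/2·20/91 = 33/182.
By Bayes' rule, P(Urn 1 | E) = 1/14 / 33/182 = 13/33 ≈ 0.3939.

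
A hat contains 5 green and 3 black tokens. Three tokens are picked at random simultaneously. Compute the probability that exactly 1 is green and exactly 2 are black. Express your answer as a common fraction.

Unordered draws without replacement: count favorable combinations over C(8,3).
Favorable = C(5,1) · C(3,2) = 15; total = C(8,3) = 56.
P = 15/56 = 15/56 ≈ 0.2679.

15/56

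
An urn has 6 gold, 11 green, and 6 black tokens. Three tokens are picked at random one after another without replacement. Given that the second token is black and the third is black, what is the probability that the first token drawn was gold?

P(first=gold and the second token is black and the third is black) = (6/23)·(6/22)·(5/21) = 30/1771.
P(E) = Σ over first color = 30/1771 + 5/161 + 20/1771 = 15/253.
By Bayes, P(first=gold | E) = 30/1771 / 15/253 = 2/7 ≈ 0.2857.

2/7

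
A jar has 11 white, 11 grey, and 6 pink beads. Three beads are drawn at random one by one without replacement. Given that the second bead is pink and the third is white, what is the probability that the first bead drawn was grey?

11/26

P(first=grey and the second bead is pink and the third is white) = (11/28)·(6/27)·(11/26) = 121/3276.
P(E) = Σ over first color = 55/1638 + 121/3276 + 55/3276 = 11/126.
By Bayes, P(first=grey | E) = 121/3276 / 11/126 = 11/26 ≈ 0.4231.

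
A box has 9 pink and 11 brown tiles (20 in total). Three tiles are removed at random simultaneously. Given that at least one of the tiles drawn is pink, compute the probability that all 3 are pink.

P(all 3 pink) = C(9,3)/C(20,3) = 7/95; P(at least one pink) = 1 − C(11,3)/C(20,3) = 65/76.
Since 'all 3 pink' ⊆ 'at least one pink', P(all 3 | at least one) = 7/95 / 65/76 = 28/325 ≈ 0.0862.

28/325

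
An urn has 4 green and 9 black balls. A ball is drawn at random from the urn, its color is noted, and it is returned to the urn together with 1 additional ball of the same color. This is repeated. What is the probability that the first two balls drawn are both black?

After a black draw the urn holds 10 black out of 14.
P = (9/13)·(10/14) = 45/91 ≈ 0.4945.

45/91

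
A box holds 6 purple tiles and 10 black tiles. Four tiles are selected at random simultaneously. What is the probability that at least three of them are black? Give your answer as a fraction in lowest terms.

93/182

Sum the hypergeometric tail for j = 3,…,4 black tiles.
Favorable = C(10,3)·C(6,1) + C(10,4)·C(6,0) = 930; total = C(16,4) = 1820.
P = 930/1820 = 93/182 ≈ 0.5110.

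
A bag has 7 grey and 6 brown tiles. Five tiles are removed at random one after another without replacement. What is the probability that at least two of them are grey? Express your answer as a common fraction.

392/429

Sum the hypergeometric tail for j = 2,…,5 grey tiles.
Favorable = C(7,2)·C(6,3) + C(7,3)·C(6,2) + C(7,4)·C(6,1) + C(7,5)·C(6,0) = 1176; total = C(13,5) = 1287.
P = 1176/1287 = 392/429 ≈ 0.9138.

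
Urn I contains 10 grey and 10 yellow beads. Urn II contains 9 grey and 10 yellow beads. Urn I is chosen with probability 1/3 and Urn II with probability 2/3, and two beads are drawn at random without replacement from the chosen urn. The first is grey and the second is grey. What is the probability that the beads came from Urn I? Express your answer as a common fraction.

9/25

P(E | Urn I) = 9/38; P(E | Urn II) = 4/19.
P(E) = 1/3·9/38 + 2/3·4/19 = 25/114.
By Bayes' rule, P(Urn I | E) = 3/38 / 25/114 = 9/25 ≈ 0.3600.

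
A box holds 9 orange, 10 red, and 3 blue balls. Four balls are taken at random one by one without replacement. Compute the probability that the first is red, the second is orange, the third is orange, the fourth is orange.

Multiply the conditional probability of each draw in order, without replacement, so each draw removes one from its color and from the total.
P = (10/22) · (9/21) · (8/20) · (7/19) = 6/209 ≈ 0.0287.

6/209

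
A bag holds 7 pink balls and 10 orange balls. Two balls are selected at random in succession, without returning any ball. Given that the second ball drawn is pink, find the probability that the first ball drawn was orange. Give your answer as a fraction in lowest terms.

P(first=orange and the second ball drawn is pink) = (10/17)·(7/16) = 35/136.
P(the second ball drawn is pink) = Σ over first color = 21/136 + 35/136 = 7/17.
By Bayes, P(first=orange | the second ball drawn is pink) = 35/136 / 7/17 = 5/8 ≈ 0.6250.

5/8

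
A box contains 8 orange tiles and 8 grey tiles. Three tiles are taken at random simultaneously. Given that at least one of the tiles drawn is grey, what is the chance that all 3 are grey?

P(all 3 grey) = C(8,3)/C(16,3) = 1/10; P(at least one grey) = 1 − C(8,3)/C(16,3) = 9/10.
Since 'all 3 grey' ⊆ 'at least one grey', P(all 3 | at least one) = 1/10 / 9/10 = 1/9 ≈ 0.1111.

1/9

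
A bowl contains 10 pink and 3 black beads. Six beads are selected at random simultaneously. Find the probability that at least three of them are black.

10/143

Sum the hypergeometric tail for j = 3,…,3 black beads.
Favorable = C(3,3)·C(10,3) = 120; total = C(13,6) = 1716.
P = 120/1716 = 10/143 ≈ 0.0699.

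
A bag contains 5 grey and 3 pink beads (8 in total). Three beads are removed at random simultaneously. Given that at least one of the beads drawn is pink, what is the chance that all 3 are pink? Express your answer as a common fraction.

P(all 3 pink) = C(3,3)/C(8,3) = 1/56; P(at least one pink) = 1 − C(5,3)/C(8,3) = 23/28.
Since 'all 3 pink' ⊆ 'at least one pink', P(all 3 | at least one) = 1/56 / 23/28 = 1/46 ≈ 0.0217.

1/46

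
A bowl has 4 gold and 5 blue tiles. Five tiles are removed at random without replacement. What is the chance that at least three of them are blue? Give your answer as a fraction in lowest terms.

Sum the hypergeometric tail for j = 3,…,5 blue tiles.
Favorable = C(5,3)·C(4,2) + C(5,4)·C(4,1) + C(5,5)·C(4,0) = 81; total = C(9,5) = 126.
P = 81/126 = 9/14 ≈ 0.6429.

9/14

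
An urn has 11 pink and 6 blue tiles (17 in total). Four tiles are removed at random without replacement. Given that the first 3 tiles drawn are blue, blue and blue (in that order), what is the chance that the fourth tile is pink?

After removing 3 blue, the urn has 11 pink out of 14 remaining.
P(fourth is pink | given) = 11/14 ≈ 0.7857.

11/14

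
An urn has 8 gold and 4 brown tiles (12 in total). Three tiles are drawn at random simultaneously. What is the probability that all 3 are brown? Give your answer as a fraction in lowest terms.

Unordered draws without replacement: count favorable combinations over C(12,3).
Favorable = C(8,0) · C(4,3) = 4; total = C(12,3) = 220.
P = 4/220 = 1/55 ≈ 0.0182.

1/55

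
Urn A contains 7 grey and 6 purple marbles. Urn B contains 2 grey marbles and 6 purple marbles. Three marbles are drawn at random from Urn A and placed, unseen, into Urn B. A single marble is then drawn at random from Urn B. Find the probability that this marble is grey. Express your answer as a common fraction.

Condition on how many of the transferred marbles are grey (from Urn A: 7 grey of 13; then Urn B has 11 total).
  0 grey: C(7,0)C(6,3)/C(13,3) = 10/143; then P = 2/11
  1 grey: C(7,1)C(6,2)/C(13,3) = 105/286; then P = 3/11
  2 grey: C(7,2)C(6,1)/C(13,3) = 63/143; then P = 4/11
  3 grey: C(7,3)C(6,0)/C(13,3) = 35/286; then P = 5/11
P(grey from Urn B) = 47/143 ≈ 0.3287.

47/143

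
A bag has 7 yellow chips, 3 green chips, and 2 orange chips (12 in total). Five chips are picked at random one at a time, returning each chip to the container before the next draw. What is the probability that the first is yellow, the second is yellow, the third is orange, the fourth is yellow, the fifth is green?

Multiply the conditional probability of each draw in order, with replacement (the composition resets each draw).
P = (7/12) · (7/12) · (2/12) · (7/12) · (3/12) = 343/41472 ≈ 0.0083.

343/41472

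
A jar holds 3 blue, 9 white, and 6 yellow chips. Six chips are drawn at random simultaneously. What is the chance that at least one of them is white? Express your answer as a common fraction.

220/221

Use the complement: P(at least one white) = 1 − P(no white).
P(none) = C(9,6)/C(18,6) = 84/18564.
So P = 1 − 84/18564 = 220/221 ≈ 0.9955.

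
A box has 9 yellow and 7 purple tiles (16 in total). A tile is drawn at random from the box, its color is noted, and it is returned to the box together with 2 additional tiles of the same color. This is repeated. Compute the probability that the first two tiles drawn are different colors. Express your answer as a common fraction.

7/16

Either purple then yellow, or yellow then purple; after the first draw the total is 18.
P = (7/16)·(9/18) + (9/16)·(7/18) = 7/16 ≈ 0.4375.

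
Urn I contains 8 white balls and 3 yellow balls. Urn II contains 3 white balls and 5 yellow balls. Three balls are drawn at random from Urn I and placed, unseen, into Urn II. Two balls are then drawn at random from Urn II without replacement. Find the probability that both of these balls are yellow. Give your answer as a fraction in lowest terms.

784/3025

Condition on how many of the transferred balls are yellow (from Urn I: 3 yellow of 11; then Urn II has 11 total).
  0 yellow: C(3,0)C(8,3)/C(11,3) = 56/165; then P = C(5,2)/C(11,2) = 2/11
  1 yellow: C(3,1)C(8,2)/C(11,3) = 28/55; then P = C(6,2)/C(11,2) = 3/11
  2 yellow: C(3,2)C(8,1)/C(11,3) = 8/55; then P = C(7,2)/C(11,2) = 21/55
  3 yellow: C(3,3)C(8,0)/C(11,3) = 1/165; then P = C(8,2)/C(11,2) = 28/55
P(both yellow) = 784/3025 ≈ 0.2592.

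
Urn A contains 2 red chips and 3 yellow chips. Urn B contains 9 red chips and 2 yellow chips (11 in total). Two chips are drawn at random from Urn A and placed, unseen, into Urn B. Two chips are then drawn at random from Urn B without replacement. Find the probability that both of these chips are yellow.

37/780

Condition on how many of the transferred chips are yellow (from Urn A: 3 yellow of 5; then Urn B has 13 total).
  0 yellow: C(3,0)C(2,2)/C(5,2) = 1/10; then P = C(2,2)/C(13,2) = 1/78
  1 yellow: C(3,1)C(2,1)/C(5,2) = 3/5; then P = C(3,2)/C(13,2) = 1/26
  2 yellow: C(3,2)C(2,0)/C(5,2) = 3/10; then P = C(4,2)/C(13,2) = 1/13
P(both yellow) = 37/780 ≈ 0.0474.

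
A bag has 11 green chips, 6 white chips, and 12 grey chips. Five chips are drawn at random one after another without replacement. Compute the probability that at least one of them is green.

1749/1885

Use the complement: P(at least one green) = 1 − P(no green).
P(none) = C(18,5)/C(29,5) = 8568/118755.
So P = 1 − 8568/118755 = 1749/1885 ≈ 0.9279.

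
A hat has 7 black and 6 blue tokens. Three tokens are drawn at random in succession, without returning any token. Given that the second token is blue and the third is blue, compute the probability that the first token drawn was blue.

P(first=blue and the second token is blue and the third is blue) = (6/13)·(5/12)·(4/11) = 10/143.
P(E) = Σ over first color = 35/286 + 10/143 = 5/26.
By Bayes, P(first=blue | E) = 10/143 / 5/26 = 4/11 ≈ 0.3636.

4/11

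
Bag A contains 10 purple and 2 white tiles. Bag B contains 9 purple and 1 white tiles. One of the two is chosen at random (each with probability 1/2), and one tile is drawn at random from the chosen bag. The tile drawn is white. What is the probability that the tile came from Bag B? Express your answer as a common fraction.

P(white | Bag A) = 1/6; P(white | Bag B) = 1/10.
P(white) = 1/2·1/6 + 1/2·1/10 = 2/15.
By Bayes' rule, P(Bag B | white) = 1/20 / 2/15 = 3/8 ≈ 0.3750.

3/8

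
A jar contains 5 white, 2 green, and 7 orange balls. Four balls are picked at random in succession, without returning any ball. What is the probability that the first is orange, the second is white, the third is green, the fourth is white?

Multiply the conditional probability of each draw in order, without replacement, so each draw removes one from its color and from the total.
P = (7/14) · (5/13) · (2/12) · (4/11) = 5/429 ≈ 0.0117.

5/429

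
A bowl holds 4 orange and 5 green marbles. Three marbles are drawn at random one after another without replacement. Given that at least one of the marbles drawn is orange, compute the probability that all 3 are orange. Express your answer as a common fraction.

2/37

P(all 3 orange) = C(4,3)/C(9,3) = 1/21; P(at least one orange) = 1 − C(5,3)/C(9,3) = 37/42.
Since 'all 3 orange' ⊆ 'at least one orange', P(all 3 | at least one) = 1/21 / 37/42 = 2/37 ≈ 0.0541.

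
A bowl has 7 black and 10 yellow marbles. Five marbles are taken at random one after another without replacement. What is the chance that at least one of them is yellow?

Use the complement: P(at least one yellow) = 1 − P(no yellow).
P(none) = C(7,5)/C(17,5) = 21/6188.
So P = 1 − 21/6188 = 881/884 ≈ 0.9966.

881/884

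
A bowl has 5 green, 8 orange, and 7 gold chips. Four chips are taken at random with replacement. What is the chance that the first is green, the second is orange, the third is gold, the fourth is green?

Multiply the conditional probability of each draw in order, with replacement (the composition resets each draw).
P = (5/20) · (8/20) · (7/20) · (5/20) = 7/800 ≈ 0.0088.

7/800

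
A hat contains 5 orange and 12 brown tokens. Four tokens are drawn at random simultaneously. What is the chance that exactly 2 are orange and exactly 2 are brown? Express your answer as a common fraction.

33/119

Unordered draws without replacement: count favorable combinations over C(17,4).
Favorable = C(5,2) · C(12,2) = 660; total = C(17,4) = 2380.
P = 660/2380 = 33/119 ≈ 0.2773.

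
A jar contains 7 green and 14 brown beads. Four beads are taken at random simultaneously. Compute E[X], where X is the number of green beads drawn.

4/3

By linearity of expectation, E[X] = Σ P(draw i is green); by symmetry each draw (even without replacement) has P(green) = 7/21.
E[X] = 4 · 7/21 = 4/3 ≈ 1.3333.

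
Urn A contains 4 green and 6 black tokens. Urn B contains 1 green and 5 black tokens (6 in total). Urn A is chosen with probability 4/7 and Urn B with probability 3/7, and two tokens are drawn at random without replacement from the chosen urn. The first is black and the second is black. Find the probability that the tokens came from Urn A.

P(E | Urn A) = 1/3; P(E | Urn B) = 2/3.
P(E) = 4/7·1/3 + 3/7·2/3 = 10/21.
By Bayes' rule, P(Urn A | E) = 4/21 / 10/21 = 2/5 ≈ 0.4000.

2/5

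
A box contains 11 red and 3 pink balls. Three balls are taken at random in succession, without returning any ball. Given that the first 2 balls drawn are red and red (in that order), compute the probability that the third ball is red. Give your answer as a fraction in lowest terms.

3/4

After removing 2 red, the box has 9 red out of 12 remaining.
P(third is red | given) = 9/12 = 3/4 ≈ 0.7500.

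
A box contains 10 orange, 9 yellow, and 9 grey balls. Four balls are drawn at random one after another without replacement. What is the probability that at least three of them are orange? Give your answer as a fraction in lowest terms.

Sum the hypergeometric tail for j = 3,…,4 orange balls.
Favorable = C(10,3)·C(18,1) + C(10,4)·C(18,0) = 2370; total = C(28,4) = 20475.
P = 2370/20475 = 158/1365 ≈ 0.1158.

158/1365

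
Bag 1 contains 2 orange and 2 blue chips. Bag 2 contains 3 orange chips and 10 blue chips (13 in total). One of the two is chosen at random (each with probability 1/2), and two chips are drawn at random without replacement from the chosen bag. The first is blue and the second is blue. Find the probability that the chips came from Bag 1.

13/58

P(E | Bag 1) = 1/6; P(E | Bag 2) = 15/26.
P(E) = 1/2·1/6 + 1/2·15/26 = 29/78.
By Bayes' rule, P(Bag 1 | E) = 1/12 / 29/78 = 13/58 ≈ 0.2241.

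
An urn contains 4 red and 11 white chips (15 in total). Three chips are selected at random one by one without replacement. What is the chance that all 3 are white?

33/91

Unordered draws without replacement: count favorable combinations over C(15,3).
Favorable = C(4,0) · C(11,3) = 165; total = C(15,3) = 455.
P = 165/455 = 33/91 ≈ 0.3626.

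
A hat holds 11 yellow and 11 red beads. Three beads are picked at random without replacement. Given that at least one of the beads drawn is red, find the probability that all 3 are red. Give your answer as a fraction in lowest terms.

P(all 3 red) = C(11,3)/C(22,3) = 3/28; P(at least one red) = 1 − C(11,3)/C(22,3) = 25/28.
Since 'all 3 red' ⊆ 'at least one red', P(all 3 | at least one) = 3/28 / 25/28 = 3/25 ≈ 0.1200.

3/25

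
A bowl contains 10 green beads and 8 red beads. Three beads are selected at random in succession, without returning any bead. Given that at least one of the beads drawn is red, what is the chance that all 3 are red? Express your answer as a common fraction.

7/87

P(all 3 red) = C(8,3)/C(18,3) = 7/102; P(at least one red) = 1 − C(10,3)/C(18,3) = 29/34.
Since 'all 3 red' ⊆ 'at least one red', P(all 3 | at least one) = 7/102 / 29/34 = 7/87 ≈ 0.0805.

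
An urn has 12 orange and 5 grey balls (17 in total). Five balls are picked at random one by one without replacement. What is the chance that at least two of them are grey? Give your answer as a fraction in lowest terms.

Sum the hypergeometric tail for j = 2,…,5 grey balls.
Favorable = C(5,2)·C(12,3) + C(5,3)·C(12,2) + C(5,4)·C(12,1) + C(5,5)·C(12,0) = 2921; total = C(17,5) = 6188.
P = 2921/6188 = 2921/6188 ≈ 0.4720.

2921/6188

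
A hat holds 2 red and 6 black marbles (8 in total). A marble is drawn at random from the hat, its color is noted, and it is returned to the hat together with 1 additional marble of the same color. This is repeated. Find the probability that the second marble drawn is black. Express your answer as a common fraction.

Condition on the first draw. If first is black (prob 6/8), second-black has prob (7)/(9); if not (prob 2/8), it has prob 6/(9).
P = (6/8)·(7/9) + (2/8)·(6/9) = 3/4 ≈ 0.7500.

3/4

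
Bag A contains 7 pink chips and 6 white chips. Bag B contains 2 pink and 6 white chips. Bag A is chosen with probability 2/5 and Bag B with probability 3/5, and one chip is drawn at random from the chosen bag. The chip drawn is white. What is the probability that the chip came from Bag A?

P(white | Bag A) = 6/13; P(white | Bag B) = 3/4.
P(white) = 2/5·6/13 + 3/5·3/4 = 33/52.
By Bayes' rule, P(Bag A | white) = 12/65 / 33/52 = 16/55 ≈ 0.2909.

16/55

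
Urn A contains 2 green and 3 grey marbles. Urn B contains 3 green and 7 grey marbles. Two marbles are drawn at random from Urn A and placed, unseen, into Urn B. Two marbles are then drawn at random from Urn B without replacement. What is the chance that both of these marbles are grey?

Condition on how many of the transferred marbles are grey (from Urn A: 3 grey of 5; then Urn B has 12 total).
  0 grey: C(3,0)C(2,2)/C(5,2) = 1/10; then P = C(7,2)/C(12,2) = 7/22
  1 grey: C(3,1)C(2,1)/C(5,2) = 3/5; then P = C(8,2)/C(12,2) = 14/33
  2 grey: C(3,2)C(2,0)/C(5,2) = 3/10; then P = C(9,2)/C(12,2) = 6/11
P(both grey) = 9/20 ≈ 0.4500.

9/20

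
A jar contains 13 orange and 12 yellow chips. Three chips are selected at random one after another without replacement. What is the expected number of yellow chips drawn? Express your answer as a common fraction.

36/25

By linearity of expectation, E[X] = Σ P(draw i is yellow); by symmetry each draw (even without replacement) has P(yellow) = 12/25.
E[X] = 3 · 12/25 = 36/25 ≈ 1.4400.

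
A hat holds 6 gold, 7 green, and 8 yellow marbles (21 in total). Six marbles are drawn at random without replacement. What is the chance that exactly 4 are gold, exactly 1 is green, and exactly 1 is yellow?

Unordered draws without replacement: count favorable combinations over C(21,6).
Favorable = C(6,4) · C(7,1) · C(8,1) = 840; total = C(21,6) = 54264.
P = 840/54264 = 5/323 ≈ 0.0155.

5/323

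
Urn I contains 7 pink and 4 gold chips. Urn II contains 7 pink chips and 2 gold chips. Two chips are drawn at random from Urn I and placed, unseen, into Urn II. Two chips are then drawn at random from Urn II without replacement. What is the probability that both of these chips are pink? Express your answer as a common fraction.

1666/3025

Condition on how many of the transferred chips are pink (from Urn I: 7 pink of 11; then Urn II has 11 total).
  0 pink: C(7,0)C(4,2)/C(11,2) = 6/55; then P = C(7,2)/C(11,2) = 21/55
  1 pink: C(7,1)C(4,1)/C(11,2) = 28/55; then P = C(8,2)/C(11,2) = 28/55
  2 pink: C(7,2)C(4,0)/C(11,2) = 21/55; then P = C(9,2)/C(11,2) = 36/55
P(both pink) = 1666/3025 ≈ 0.5507.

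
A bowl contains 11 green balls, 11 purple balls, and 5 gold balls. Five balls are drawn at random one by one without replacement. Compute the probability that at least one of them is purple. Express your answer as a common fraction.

979/1035

Use the complement: P(at least one purple) = 1 − P(no purple).
P(none) = C(16,5)/C(27,5) = 4368/80730.
So P = 1 − 4368/80730 = 979/1035 ≈ 0.9459.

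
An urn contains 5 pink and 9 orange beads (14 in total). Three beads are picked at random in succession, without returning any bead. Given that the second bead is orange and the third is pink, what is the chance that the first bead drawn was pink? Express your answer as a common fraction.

P(first=pink and the second bead is orange and the third is pink) = (5/14)·(9/13)·(4/12) = 15/182.
P(E) = Σ over first color = 15/182 + 15/91 = 45/182.
By Bayes, P(first=pink | E) = 15/182 / 45/182 = 1/3 ≈ 0.3333.

1/3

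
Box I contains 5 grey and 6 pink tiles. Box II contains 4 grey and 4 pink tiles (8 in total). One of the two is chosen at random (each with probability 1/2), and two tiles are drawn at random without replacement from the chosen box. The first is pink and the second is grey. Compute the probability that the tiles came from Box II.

P(E | Box I) = 3/11; P(E | Box II) = 2/7.
P(E) = 1/2·3/11 + 1/2·2/7 = 43/154.
By Bayes' rule, P(Box II | E) = 1/7 / 43/154 = 22/43 ≈ 0.5116.

22/43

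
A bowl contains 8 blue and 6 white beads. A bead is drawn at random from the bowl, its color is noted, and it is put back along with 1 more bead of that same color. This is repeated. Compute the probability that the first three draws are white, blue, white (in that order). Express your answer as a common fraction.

Track the composition after each reinforcement of +1.
P = (6/14) · (8/15) · (7/16) = 1/10 ≈ 0.1000.

1/10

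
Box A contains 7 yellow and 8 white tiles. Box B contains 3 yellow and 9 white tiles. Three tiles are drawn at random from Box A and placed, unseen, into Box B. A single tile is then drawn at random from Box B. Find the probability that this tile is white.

53/75

Condition on how many of the transferred tiles are white (from Box A: 8 white of 15; then Box B has 15 total).
  0 white: C(8,0)C(7,3)/C(15,3) = 1/13; then P = 9/15
  1 white: C(8,1)C(7,2)/C(15,3) = 24/65; then P = 10/15
  2 white: C(8,2)C(7,1)/C(15,3) = 28/65; then P = 11/15
  3 white: C(8,3)C(7,0)/C(15,3) = 8/65; then P = 12/15
P(white from Box B) = 53/75 ≈ 0.7067.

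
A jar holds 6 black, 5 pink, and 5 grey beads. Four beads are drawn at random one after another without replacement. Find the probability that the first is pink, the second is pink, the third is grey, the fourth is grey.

Multiply the conditional probability of each draw in order, without replacement, so each draw removes one from its color and from the total.
P = (5/16) · (4/15) · (5/14) · (4/13) = 5/546 ≈ 0.0092.

5/546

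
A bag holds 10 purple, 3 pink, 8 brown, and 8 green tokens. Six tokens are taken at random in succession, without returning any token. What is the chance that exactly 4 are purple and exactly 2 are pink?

Unordered draws without replacement: count favorable combinations over C(29,6).
Favorable = C(10,4) · C(3,2) · C(8,0) · C(8,0) = 630; total = C(29,6) = 475020.
P = 630/475020 = 1/754 ≈ 0.0013.

1/754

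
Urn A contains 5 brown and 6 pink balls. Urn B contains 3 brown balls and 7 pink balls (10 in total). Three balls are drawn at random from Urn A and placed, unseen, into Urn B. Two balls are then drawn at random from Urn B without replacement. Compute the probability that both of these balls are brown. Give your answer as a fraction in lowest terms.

Condition on how many of the transferred balls are brown (from Urn A: 5 brown of 11; then Urn B has 13 total).
  0 brown: C(5,0)C(6,3)/C(11,3) = 4/33; then P = C(3,2)/C(13,2) = 1/26
  1 brown: C(5,1)C(6,2)/C(11,3) = 5/11; then P = C(4,2)/C(13,2) = 1/13
  2 brown: C(5,2)C(6,1)/C(11,3) = 4/11; then P = C(5,2)/C(13,2) = 5/39
  3 brown: C(5,3)C(6,0)/C(11,3) = 2/33; then P = C(6,2)/C(13,2) = 5/26
P(both brown) = 14/143 ≈ 0.0979.

14/143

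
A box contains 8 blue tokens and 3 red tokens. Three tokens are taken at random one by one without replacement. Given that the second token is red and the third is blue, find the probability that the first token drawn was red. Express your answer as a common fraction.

2/9

P(first=red and the second token is red and the third is blue) = (3/11)·(2/10)·(8/9) = 8/165.
P(E) = Σ over first color = 28/165 + 8/165 = 12/55.
By Bayes, P(first=red | E) = 8/165 / 12/55 = 2/9 ≈ 0.2222.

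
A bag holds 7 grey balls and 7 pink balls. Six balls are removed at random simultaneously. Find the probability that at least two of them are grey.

37/39

Sum the hypergeometric tail for j = 2,…,6 grey balls.
Favorable = C(7,2)·C(7,4) + C(7,3)·C(7,3) + C(7,4)·C(7,2) + C(7,5)·C(7,1) + C(7,6)·C(7,0) = 2849; total = C(14,6) = 3003.
P = 2849/3003 = 37/39 ≈ 0.9487.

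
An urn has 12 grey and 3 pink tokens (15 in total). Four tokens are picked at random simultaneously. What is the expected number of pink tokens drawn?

4/5

By linearity of expectation, E[X] = Σ P(draw i is pink); by symmetry each draw (even without replacement) has P(pink) = 3/15.
E[X] = 4 · 3/15 = 4/5 ≈ 0.8000.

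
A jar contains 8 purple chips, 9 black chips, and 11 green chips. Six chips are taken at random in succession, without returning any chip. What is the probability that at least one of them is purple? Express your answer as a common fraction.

5633/6279

Use the complement: P(at least one purple) = 1 − P(no purple).
P(none) = C(20,6)/C(28,6) = 38760/376740.
So P = 1 − 38760/376740 = 5633/6279 ≈ 0.8971.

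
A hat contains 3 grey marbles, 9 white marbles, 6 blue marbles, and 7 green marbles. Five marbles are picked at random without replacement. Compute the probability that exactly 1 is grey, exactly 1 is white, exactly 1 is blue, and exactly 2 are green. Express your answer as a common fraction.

81/1265

Unordered draws without replacement: count favorable combinations over C(25,5).
Favorable = C(3,1) · C(9,1) · C(6,1) · C(7,2) = 3402; total = C(25,5) = 53130.
P = 3402/53130 = 81/1265 ≈ 0.0640.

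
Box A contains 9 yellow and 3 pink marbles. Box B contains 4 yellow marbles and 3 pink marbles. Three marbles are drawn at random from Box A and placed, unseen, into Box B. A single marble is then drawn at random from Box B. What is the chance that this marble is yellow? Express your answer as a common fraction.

Condition on how many of the transferred marbles are yellow (from Box A: 9 yellow of 12; then Box B has 10 total).
  0 yellow: C(9,0)C(3,3)/C(12,3) = 1/220; then P = 4/10
  1 yellow: C(9,1)C(3,2)/C(12,3) = 27/220; then P = 5/10
  2 yellow: C(9,2)C(3,1)/C(12,3) = 27/55; then P = 6/10
  3 yellow: C(9,3)C(3,0)/C(12,3) = 21/55; then P = 7/10
P(yellow from Box B) = 5/8 ≈ 0.6250.

5/8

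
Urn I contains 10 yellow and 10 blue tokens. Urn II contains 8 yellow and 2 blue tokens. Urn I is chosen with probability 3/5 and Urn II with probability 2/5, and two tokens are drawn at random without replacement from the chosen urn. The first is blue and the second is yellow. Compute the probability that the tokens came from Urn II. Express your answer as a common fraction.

P(E | Urn I) = 5/19; P(E | Urn II) = 8/45.
P(E) = 3/5·5/19 + 2/5·8/45 = 979/4275.
By Bayes' rule, P(Urn II | E) = 16/225 / 979/4275 = 304/979 ≈ 0.3105.

304/979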